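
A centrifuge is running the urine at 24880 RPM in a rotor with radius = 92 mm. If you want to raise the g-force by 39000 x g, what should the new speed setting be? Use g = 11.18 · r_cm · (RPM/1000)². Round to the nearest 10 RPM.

≈ 31590 RPM

r = 92 mm = 9.2 cm
Current RCF = 11.18 × 9.2 × (24.88)² = 11.18 × 9.2 × 619.0144 ≈ 63,669.3 × g
Target RCF = 63,669.3 + 39,000 = 102,669.3 × g
(N/1000)² = 102,669.3 / 102.856 = 998.1848
N = 1000 × √998.1848 ≈ 31,594.1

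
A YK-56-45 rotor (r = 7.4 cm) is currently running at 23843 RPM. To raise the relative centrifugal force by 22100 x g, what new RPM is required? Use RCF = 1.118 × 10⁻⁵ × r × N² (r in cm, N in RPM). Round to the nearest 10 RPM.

28910 RPM

Current RCF = 1.118 × 10⁻⁵ × 7.4 × (23843)² = 1.118 × 10⁻⁵ × 7.4 × 568,488,649 ≈ 47,032.2 × g
Target RCF = 47,032.2 + 22,100 = 69,132.2 × g
N² = 69,132.2 / (8.2732 × 10⁻⁵) = 835,616,207
N ≈ √835,616,207 ≈ 28,907.0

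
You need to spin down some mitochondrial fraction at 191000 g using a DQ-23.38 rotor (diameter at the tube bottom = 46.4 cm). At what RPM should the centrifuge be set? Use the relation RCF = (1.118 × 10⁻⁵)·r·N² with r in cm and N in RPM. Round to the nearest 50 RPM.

N ≈ 27150 RPM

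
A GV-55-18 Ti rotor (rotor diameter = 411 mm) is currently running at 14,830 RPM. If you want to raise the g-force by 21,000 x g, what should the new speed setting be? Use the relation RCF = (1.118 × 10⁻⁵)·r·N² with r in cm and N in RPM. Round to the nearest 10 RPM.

17640 RPM

r = 411 mm / 2 = 205.5 mm = 20.55 cm
Current RCF = 1.118 × 10⁻⁵ × 20.55 × (14830)² = 1.118 × 10⁻⁵ × 20.55 × 219,928,900 ≈ 50,528.4 × g
Target RCF = 50,528.4 + 21,000 = 71,528.4 × g
N² = 71,528.4 / (22.9749 × 10⁻⁵) = 311,332,802
N ≈ √311,332,802 ≈ 17,644.6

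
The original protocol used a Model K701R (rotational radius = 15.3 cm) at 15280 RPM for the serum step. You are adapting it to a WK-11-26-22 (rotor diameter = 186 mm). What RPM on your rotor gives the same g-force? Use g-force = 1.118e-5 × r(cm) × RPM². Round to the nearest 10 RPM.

RCF_original = 1.118 × 10⁻⁵ × 15.3 × (15280)² = 1.118 × 10⁻⁵ × 15.3 × 233,478,400 ≈ 39,937.4 × g
Your rotor: r = 186 mm / 2 = 93 mm = 9.3 cm
39,937.4 = 1.118 × 10⁻⁵ × 9.3 × N²
N² = 39,937.4 / (10.3974 × 10⁻⁵) = 384,109,489
N ≈ √384,109,489 ≈ 19,598.7

≈ 19600 RPM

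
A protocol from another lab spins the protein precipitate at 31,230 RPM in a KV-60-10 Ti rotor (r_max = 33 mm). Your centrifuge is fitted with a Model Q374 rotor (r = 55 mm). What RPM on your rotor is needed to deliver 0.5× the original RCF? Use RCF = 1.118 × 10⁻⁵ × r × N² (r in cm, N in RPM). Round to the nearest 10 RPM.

17110 RPM

Original rotor: r = 33 mm = 3.3 cm
RCF_original = 1.118 × 10⁻⁵ × 3.3 × (31230)² = 1.118 × 10⁻⁵ × 3.3 × 975,312,900 ≈ 35,983.2 × g
Target RCF = 0.5 × 35,983.2 ≈ 17,991.6 × g
Your rotor: r = 55 mm = 5.5 cm
17,991.6 = 1.118 × 10⁻⁵ × 5.5 × N²
N² = 17,991.6 / (6.149 × 10⁻⁵) = 292,593,918
N ≈ √292,593,918 ≈ 17,105.4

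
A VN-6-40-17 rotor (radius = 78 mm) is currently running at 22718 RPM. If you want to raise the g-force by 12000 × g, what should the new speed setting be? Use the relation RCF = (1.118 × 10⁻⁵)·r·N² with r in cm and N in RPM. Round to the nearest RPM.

25568 RPM

r = 78 mm = 7.8 cm
Current RCF = 1.118 × 10⁻⁵ × 7.8 × (22718)² = 1.118 × 10⁻⁵ × 7.8 × 516,107,524 ≈ 45,006.6 × g
Target RCF = 45,006.6 + 12,000 = 57,006.6 × g
N² = 57,006.6 / (8.7204 × 10⁻⁵) = 653,715,426
N ≈ √653,715,426 ≈ 25,567.9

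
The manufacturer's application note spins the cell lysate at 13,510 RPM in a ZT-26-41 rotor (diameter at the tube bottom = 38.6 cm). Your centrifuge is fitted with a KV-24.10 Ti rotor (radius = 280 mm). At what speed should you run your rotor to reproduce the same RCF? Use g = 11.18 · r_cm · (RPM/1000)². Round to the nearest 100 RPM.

≈ 11200 RPM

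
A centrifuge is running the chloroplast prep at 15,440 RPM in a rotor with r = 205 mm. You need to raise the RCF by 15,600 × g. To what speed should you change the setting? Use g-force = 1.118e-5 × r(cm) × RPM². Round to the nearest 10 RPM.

r = 205 mm = 20.5 cm
Current RCF = 1.118 × 10⁻⁵ × 20.5 × (15440)² = 1.118 × 10⁻⁵ × 20.5 × 238,393,600 ≈ 54,637.4 × g
Target RCF = 54,637.4 + 15,600 = 70,237.4 × g
N² = 70,237.4 / (22.919 × 10⁻⁵) = 306,459,270
N ≈ √306,459,270 ≈ 17,506.0

≈ 17510 RPM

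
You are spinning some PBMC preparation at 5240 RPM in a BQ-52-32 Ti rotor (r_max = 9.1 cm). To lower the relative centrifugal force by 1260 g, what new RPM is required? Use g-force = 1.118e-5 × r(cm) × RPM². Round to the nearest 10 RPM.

Current RCF = 1.118 × 10⁻⁵ × 9.1 × (5240)² = 1.118 × 10⁻⁵ × 9.1 × 27,457,600 ≈ 2,793.5 × g
Target RCF = 2,793.5 − 1,260 = 1,533.5 × g
N² = 1,533.5 / (10.1738 × 10⁻⁵) = 15,073,031
N ≈ √15,073,031 ≈ 3,882.4

≈ 3880 RPM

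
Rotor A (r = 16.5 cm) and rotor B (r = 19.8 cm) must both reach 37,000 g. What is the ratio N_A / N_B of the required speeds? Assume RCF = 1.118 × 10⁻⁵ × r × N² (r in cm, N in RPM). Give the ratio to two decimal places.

1.10

At fixed RCF, N ∝ 1/√r, so N_A/N_B = √(r_B/r_A) = √(19.8/16.5) = √1.200000 = 1.0954.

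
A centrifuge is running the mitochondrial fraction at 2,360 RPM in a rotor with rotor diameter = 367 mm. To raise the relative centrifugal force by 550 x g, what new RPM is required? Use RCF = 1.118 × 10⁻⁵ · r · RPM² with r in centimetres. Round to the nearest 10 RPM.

r = 367 mm / 2 = 183.5 mm = 18.35 cm
Current RCF = 1.118 × 10⁻⁵ × 18.35 × (2360)² = 1.118 × 10⁻⁵ × 18.35 × 5,569,600 ≈ 1,142.6 × g
Target RCF = 1,142.6 + 550 = 1,692.6 × g
N² = 1,692.6 / (20.5153 × 10⁻⁵) = 8,250,428
N ≈ √8,250,428 ≈ 2,872.4

N₂ ≈ 2870 RPM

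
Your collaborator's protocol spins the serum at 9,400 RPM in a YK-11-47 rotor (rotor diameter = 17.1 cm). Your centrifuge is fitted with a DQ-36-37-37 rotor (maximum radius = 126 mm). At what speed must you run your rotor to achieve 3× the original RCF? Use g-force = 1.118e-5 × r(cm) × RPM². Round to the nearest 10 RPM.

Original rotor: r = 17.1 / 2 = 8.55 cm
RCF_original = 1.118 × 10⁻⁵ × 8.55 × (9400)² = 1.118 × 10⁻⁵ × 8.55 × 88,360,000 ≈ 8,446.2 × g
Target RCF = 3 × 8,446.2 ≈ 25,338.6 × g
Your rotor: r = 126 mm = 12.6 cm
25,338.6 = 1.118 × 10⁻⁵ × 12.6 × N²
N² = 25,338.6 / (14.0868 × 10⁻⁵) = 179,874,776
N ≈ √179,874,776 ≈ 13,411.7

≈ 13410 RPM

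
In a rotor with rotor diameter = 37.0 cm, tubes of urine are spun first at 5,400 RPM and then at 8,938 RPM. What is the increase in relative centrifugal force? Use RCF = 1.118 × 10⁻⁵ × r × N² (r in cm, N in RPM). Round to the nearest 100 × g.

r = 37.0 / 2 = 18.5 cm
RCF₁ = 1.118 × 10⁻⁵ × 18.5 × (5400)² = 1.118 × 10⁻⁵ × 18.5 × 29,160,000 ≈ 6,031.2 × g
RCF₂ = 1.118 × 10⁻⁵ × 18.5 × (8938)² = 1.118 × 10⁻⁵ × 18.5 × 79,887,844 ≈ 16,523.2 × g
Increase = 16,523.2 − 6,031.2 = 10,492

≈ 10500 g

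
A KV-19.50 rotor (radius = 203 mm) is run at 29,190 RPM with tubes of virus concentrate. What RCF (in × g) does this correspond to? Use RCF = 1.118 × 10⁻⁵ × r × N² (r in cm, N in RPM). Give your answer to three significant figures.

RCF ≈ 193000 × g

r = 203 mm = 20.3 cm
RCF = 1.118 × 10⁻⁵ × 20.3 × (29190)² = 1.118 × 10⁻⁵ × 20.3 × 852,056,100 ≈ 193,377.5 × g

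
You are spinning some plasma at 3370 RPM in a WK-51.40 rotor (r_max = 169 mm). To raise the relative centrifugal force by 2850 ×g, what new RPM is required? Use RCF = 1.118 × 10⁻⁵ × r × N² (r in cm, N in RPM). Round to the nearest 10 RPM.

N₂ ≈ 5140 RPM

r = 169 mm = 16.9 cm
Current RCF = 1.118 × 10⁻⁵ × 16.9 × (3370)² = 1.118 × 10⁻⁵ × 16.9 × 11,356,900 ≈ 2,145.8 × g
Target RCF = 2,145.8 + 2,850 = 4,995.8 × g
N² = 4,995.8 / (18.8942 × 10⁻⁵) = 26,440,918
N ≈ √26,440,918 ≈ 5,142.1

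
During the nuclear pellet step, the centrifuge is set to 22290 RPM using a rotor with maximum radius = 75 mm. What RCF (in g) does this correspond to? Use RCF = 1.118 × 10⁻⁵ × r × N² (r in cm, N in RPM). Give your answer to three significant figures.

RCF ≈ 41700 g

r = 75 mm = 7.5 cm
RCF = 1.118 × 10⁻⁵ × 7.5 × (22290)² = 1.118 × 10⁻⁵ × 7.5 × 496,844,100 ≈ 41,660.4 × g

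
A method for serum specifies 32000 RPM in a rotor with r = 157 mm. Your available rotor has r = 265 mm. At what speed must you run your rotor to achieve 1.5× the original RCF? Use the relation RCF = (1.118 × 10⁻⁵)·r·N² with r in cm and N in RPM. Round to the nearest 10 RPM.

≈ 30170 RPM

Original rotor: r = 157 mm = 15.7 cm
RCF = 1.118 × 10⁻⁵ × r × N²
RCF_original = 1.118 × 10⁻⁵ × 15.7 × (32000)² = 1.118 × 10⁻⁵ × 15.7 × 1,024,000,000 ≈ 179,738.6 × g
Target RCF = 1.5 × 179,738.6 ≈ 269,607.9 × g
Your rotor: r = 265 mm = 26.5 cm
269,607.9 = 1.118 × 10⁻⁵ × 26.5 × N²
N² = 269,607.9 / (29.627 × 10⁻⁵) = 910,007,426
N ≈ √910,007,426 ≈ 30,166.3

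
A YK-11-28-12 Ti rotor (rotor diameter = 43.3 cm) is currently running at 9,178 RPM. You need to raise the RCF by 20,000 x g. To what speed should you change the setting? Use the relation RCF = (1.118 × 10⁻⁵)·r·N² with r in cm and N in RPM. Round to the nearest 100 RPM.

r = 43.3 / 2 = 21.65 cm
Current RCF = 1.118 × 10⁻⁵ × 21.65 × (9178)² = 1.118 × 10⁻⁵ × 21.65 × 84,235,684 ≈ 20,389 × g
Target RCF = 20,389 + 20,000 = 40,389 × g
N² = 40,389 / (24.2047 × 10⁻⁵) = 166,864,287
N ≈ √166,864,287 ≈ 12,917.6

12900 RPM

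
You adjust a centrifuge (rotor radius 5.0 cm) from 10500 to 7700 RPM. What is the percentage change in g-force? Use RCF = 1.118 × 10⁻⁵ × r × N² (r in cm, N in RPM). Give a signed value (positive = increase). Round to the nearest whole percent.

RCF ∝ N², so the ratio is (7700/10500)² = (0.733333)² = 0.5378.
Change = 0.5378 − 1 = -0.4622 → -46.2%.

-46%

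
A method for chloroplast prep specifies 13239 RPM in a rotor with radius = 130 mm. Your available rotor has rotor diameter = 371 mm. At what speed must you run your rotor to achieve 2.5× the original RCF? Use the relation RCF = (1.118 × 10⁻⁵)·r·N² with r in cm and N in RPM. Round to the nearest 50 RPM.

Original rotor: r = 130 mm = 13.0 cm
RCF_original = 1.118 × 10⁻⁵ × 13 × (13239)² = 1.118 × 10⁻⁵ × 13 × 175,271,121 ≈ 25,473.9 × g
Target RCF = 2.5 × 25,473.9 ≈ 63,684.8 × g
Your rotor: r = 371 mm / 2 = 185.5 mm = 18.55 cm
63,684.8 = 1.118 × 10⁻⁵ × 18.55 × N²
N² = 63,684.8 / (20.7389 × 10⁻⁵) = 307,078,968
N ≈ √307,078,968 ≈ 17,523.7

≈ 17500 RPM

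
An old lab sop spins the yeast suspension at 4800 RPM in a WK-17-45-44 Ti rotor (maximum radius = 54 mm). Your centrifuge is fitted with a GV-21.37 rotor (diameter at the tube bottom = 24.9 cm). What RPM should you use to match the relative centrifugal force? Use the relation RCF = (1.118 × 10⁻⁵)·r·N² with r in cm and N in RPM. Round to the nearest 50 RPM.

Original rotor: r = 54 mm = 5.4 cm
RCF_original = 1.118 × 10⁻⁵ × 5.4 × (4800)² = 1.118 × 10⁻⁵ × 5.4 × 23,040,000 ≈ 1,391 × g
Your rotor: r = 24.9 / 2 = 12.45 cm
1,391 = 1.118 × 10⁻⁵ × 12.45 × N²
N² = 1,391 / (13.9191 × 10⁻⁵) = 9,993,462
N ≈ √9,993,462 ≈ 3,161.2

≈ 3150 RPM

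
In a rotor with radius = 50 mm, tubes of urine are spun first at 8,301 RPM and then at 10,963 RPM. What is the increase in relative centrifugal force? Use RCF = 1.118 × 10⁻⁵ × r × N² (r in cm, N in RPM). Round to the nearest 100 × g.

≈ 2900 x g

r = 50 mm = 5.0 cm
RCF₁ = 1.118 × 10⁻⁵ × 5 × (8301)² = 1.118 × 10⁻⁵ × 5 × 68,906,601 ≈ 3,851.9 × g
RCF₂ = 1.118 × 10⁻⁵ × 5 × (10963)² = 1.118 × 10⁻⁵ × 5 × 120,187,369 ≈ 6,718.5 × g
Increase = 6,718.5 − 3,851.9 = 2,866.6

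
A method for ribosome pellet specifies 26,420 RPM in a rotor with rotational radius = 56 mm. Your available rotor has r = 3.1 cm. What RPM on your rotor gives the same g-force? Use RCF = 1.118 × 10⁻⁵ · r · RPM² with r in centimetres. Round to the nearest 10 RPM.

35510 RPM

Original rotor: r = 56 mm = 5.6 cm
RCF_original = 1.118 × 10⁻⁵ × 5.6 × (26420)² = 1.118 × 10⁻⁵ × 5.6 × 698,016,400 ≈ 43,701.4 × g
43,701.4 = 1.118 × 10⁻⁵ × 3.1 × N²
N² = 43,701.4 / (3.4658 × 10⁻⁵) = 1,260,932,541
N ≈ √1,260,932,541 ≈ 35,509.6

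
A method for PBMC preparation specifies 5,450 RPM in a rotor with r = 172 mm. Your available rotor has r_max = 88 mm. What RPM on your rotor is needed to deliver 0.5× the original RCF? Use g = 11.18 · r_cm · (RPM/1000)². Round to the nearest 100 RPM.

Original rotor: r = 172 mm = 17.2 cm
RCF = 11.18 × r × (N/1000)²
RCF_original = 11.18 × 17.2 × (5.45)² = 11.18 × 17.2 × 29.7025 ≈ 5,711.7 × g
Target RCF = 0.5 × 5,711.7 ≈ 2,855.8 × g
Your rotor: r = 88 mm = 8.8 cm
2,855.8 = 11.18 × 8.8 × (N/1000)²
(N/1000)² = 2,855.8 / 98.384 = 29.02708
N = 1000 × √29.02708 ≈ 5,387.7

5400 RPM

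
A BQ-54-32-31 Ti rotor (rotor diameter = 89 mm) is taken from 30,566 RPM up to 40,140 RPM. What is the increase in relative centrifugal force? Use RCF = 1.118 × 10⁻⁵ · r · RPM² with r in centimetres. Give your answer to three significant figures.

≈ 33700 x g

r = 89 mm / 2 = 44.5 mm = 4.45 cm
RCF₁ = 1.118 × 10⁻⁵ × 4.45 × (30566)² = 1.118 × 10⁻⁵ × 4.45 × 934,280,356 ≈ 46,481.4 × g
RCF₂ = 1.118 × 10⁻⁵ × 4.45 × (40140)² = 1.118 × 10⁻⁵ × 4.45 × 1,611,219,600 ≈ 80,159.8 × g
Increase = 80,159.8 − 46,481.4 = 33,678.4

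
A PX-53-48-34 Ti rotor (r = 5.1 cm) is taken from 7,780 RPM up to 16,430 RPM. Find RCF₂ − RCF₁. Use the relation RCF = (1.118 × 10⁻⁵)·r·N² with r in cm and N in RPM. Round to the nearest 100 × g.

RCF₁ = 1.118 × 10⁻⁵ × 5.1 × (7780)² = 1.118 × 10⁻⁵ × 5.1 × 60,528,400 ≈ 3,451.2 × g
RCF₂ = 1.118 × 10⁻⁵ × 5.1 × (16430)² = 1.118 × 10⁻⁵ × 5.1 × 269,944,900 ≈ 15,391.7 × g
Increase = 15,391.7 − 3,451.2 = 11,940.5

≈ 11900 ×g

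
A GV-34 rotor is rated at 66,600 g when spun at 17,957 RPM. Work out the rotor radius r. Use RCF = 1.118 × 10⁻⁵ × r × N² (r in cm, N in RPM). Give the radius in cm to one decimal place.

18.5 cm

66600 = 1.118 × 10⁻⁵ × r × (17957)²
r = 66600 / (1.118 × 10⁻⁵ × 322,453,849) = 66600 / 3605.034 ≈ 18.474 cm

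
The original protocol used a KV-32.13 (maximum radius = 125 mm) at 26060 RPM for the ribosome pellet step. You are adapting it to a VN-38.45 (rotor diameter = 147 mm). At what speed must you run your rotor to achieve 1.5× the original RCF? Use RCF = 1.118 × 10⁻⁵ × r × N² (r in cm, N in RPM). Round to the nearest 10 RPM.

≈ 41620 RPM

Original rotor: r = 125 mm = 12.5 cm
RCF = 1.118 × 10⁻⁵ × r × N²
RCF_original = 1.118 × 10⁻⁵ × 12.5 × (26060)² = 1.118 × 10⁻⁵ × 12.5 × 679,123,600 ≈ 94,907.5 × g
Target RCF = 1.5 × 94,907.5 ≈ 142,361.2 × g
Your rotor: r = 147 mm / 2 = 73.5 mm = 7.35 cm
142,361.2 = 1.118 × 10⁻⁵ × 7.35 × N²
N² = 142,361.2 / (8.2173 × 10⁻⁵) = 1,732,457,133
N ≈ √1,732,457,133 ≈ 41,622.8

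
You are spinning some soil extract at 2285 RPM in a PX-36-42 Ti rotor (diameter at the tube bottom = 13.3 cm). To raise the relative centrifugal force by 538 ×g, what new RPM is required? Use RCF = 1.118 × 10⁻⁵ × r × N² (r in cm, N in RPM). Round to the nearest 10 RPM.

≈ 3530 RPM

r = 13.3 / 2 = 6.65 cm
Current RCF = 1.118 × 10⁻⁵ × 6.65 × (2285)² = 1.118 × 10⁻⁵ × 6.65 × 5,221,225 ≈ 388.2 × g
Target RCF = 388.2 + 538 = 926.2 × g
N² = 926.2 / (7.4347 × 10⁻⁵) = 12,457,799
N ≈ √12,457,799 ≈ 3,529.6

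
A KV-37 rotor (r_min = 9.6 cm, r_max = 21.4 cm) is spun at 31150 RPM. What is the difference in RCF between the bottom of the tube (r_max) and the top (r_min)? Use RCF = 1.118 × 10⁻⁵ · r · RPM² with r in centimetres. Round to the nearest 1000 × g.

ΔRCF = 1.118 × 10⁻⁵ × (r_max − r_min) × N² = 1.118 × 10⁻⁵ × 11.8 × 970,322,500 ≈ 128,008.8

ΔRCF ≈ 128000 × g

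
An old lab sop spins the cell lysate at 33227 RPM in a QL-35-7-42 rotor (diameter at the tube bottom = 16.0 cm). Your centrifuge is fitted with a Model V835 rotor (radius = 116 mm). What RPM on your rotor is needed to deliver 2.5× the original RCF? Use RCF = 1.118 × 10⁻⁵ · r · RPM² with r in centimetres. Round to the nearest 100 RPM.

Original rotor: r = 16.0 / 2 = 8 cm
RCF_original = 1.118 × 10⁻⁵ × 8 × (33227)² = 1.118 × 10⁻⁵ × 8 × 1,104,033,529 ≈ 98,744.8 × g
Target RCF = 2.5 × 98,744.8 ≈ 246,862 × g
Your rotor: r = 116 mm = 11.6 cm
246,862 = 1.118 × 10⁻⁵ × 11.6 × N²
N² = 246,862 / (12.9688 × 10⁻⁵) = 1,903,506,878
N ≈ √1,903,506,878 ≈ 43,629.2

43600 RPM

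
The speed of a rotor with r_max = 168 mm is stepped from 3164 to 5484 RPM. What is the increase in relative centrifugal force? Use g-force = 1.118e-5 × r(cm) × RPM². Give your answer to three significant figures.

r = 168 mm = 16.8 cm
RCF₁ = 1.118 × 10⁻⁵ × 16.8 × (3164)² = 1.118 × 10⁻⁵ × 16.8 × 10,010,896 ≈ 1,880.3 × g
RCF₂ = 1.118 × 10⁻⁵ × 16.8 × (5484)² = 1.118 × 10⁻⁵ × 16.8 × 30,074,256 ≈ 5,648.7 × g
Increase = 5,648.7 − 1,880.3 = 3,768.4

3770 x g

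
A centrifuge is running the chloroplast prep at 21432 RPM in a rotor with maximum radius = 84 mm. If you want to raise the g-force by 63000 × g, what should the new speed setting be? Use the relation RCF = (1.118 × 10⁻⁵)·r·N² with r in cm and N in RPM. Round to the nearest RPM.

r = 84 mm = 8.4 cm
Current RCF = 1.118 × 10⁻⁵ × 8.4 × (21432)² = 1.118 × 10⁻⁵ × 8.4 × 459,330,624 ≈ 43,136.7 × g
Target RCF = 43,136.7 + 63,000 = 106,136.7 × g
N² = 106,136.7 / (9.3912 × 10⁻⁵) = 1,130,171,863
N ≈ √1,130,171,863 ≈ 33,618.0

33618 RPM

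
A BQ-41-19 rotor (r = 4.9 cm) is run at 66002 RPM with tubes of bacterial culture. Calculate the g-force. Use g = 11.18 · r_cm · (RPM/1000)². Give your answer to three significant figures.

RCF = 11.18 × 4.9 × (66.002)² = 11.18 × 4.9 × 4,356.264004 ≈ 238,644.9 × g

RCF ≈ 239000 g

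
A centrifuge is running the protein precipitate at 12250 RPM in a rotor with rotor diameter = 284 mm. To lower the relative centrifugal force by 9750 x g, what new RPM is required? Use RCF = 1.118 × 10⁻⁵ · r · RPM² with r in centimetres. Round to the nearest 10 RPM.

≈ 9420 RPM

r = 284 mm / 2 = 142 mm = 14.2 cm
Current RCF = 1.118 × 10⁻⁵ × 14.2 × (12250)² = 1.118 × 10⁻⁵ × 14.2 × 150,062,500 ≈ 23,823.3 × g
Target RCF = 23,823.3 − 9,750 = 14,073.3 × g
N² = 14,073.3 / (15.8756 × 10⁻⁵) = 88,647,358
N ≈ √88,647,358 ≈ 9,415.3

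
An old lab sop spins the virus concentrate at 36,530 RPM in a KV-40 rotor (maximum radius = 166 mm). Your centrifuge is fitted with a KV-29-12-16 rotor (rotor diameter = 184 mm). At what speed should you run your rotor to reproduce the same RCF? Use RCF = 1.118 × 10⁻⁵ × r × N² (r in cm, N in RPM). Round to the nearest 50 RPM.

Original rotor: r = 166 mm = 16.6 cm
RCF_original = 1.118 × 10⁻⁵ × 16.6 × (36530)² = 1.118 × 10⁻⁵ × 16.6 × 1,334,440,900 ≈ 247,656.2 × g
Your rotor: r = 184 mm / 2 = 92 mm = 9.2 cm
247,656.2 = 1.118 × 10⁻⁵ × 9.2 × N²
N² = 247,656.2 / (10.2856 × 10⁻⁵) = 2,407,795,364
N ≈ √2,407,795,364 ≈ 49,069.3

49050 RPM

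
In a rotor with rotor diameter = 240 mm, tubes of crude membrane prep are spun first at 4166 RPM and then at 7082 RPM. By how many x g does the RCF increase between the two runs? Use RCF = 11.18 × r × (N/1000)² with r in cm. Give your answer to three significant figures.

r = 240 mm / 2 = 120 mm = 12 cm
RCF₁ = 11.18 × 12 × (4.166)² = 11.18 × 12 × 17.355556 ≈ 2,328.4 × g
RCF₂ = 11.18 × 12 × (7.082)² = 11.18 × 12 × 50.154724 ≈ 6,728.8 × g
Increase = 6,728.8 − 2,328.4 = 4,400.4

≈ 4400 x g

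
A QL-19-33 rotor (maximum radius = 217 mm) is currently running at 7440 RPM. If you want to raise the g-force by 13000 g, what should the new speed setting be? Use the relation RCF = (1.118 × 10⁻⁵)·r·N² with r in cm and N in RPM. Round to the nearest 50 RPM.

10450 RPM

r = 217 mm = 21.7 cm
Current RCF = 1.118 × 10⁻⁵ × 21.7 × (7440)² = 1.118 × 10⁻⁵ × 21.7 × 55,353,600 ≈ 13,429.1 × g
Target RCF = 13,429.1 + 13,000 = 26,429.1 × g
N² = 26,429.1 / (24.2606 × 10⁻⁵) = 108,938,361
N ≈ √108,938,361 ≈ 10,437.4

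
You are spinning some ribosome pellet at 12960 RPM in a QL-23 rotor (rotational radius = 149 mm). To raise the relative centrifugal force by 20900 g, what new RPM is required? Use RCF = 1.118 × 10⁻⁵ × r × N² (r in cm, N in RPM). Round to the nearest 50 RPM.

N₂ ≈ 17150 RPM

r = 149 mm = 14.9 cm
Current RCF = 1.118 × 10⁻⁵ × 14.9 × (12960)² = 1.118 × 10⁻⁵ × 14.9 × 167,961,600 ≈ 27,979.4 × g
Target RCF = 27,979.4 + 20,900 = 48,879.4 × g
N² = 48,879.4 / (16.6582 × 10⁻⁵) = 293,425,460
N ≈ √293,425,460 ≈ 17,129.7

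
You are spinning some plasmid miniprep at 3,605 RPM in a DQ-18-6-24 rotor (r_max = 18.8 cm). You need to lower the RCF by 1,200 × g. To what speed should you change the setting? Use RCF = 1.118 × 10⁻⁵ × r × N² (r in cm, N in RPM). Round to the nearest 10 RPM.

Current RCF = 1.118 × 10⁻⁵ × 18.8 × (3605)² = 1.118 × 10⁻⁵ × 18.8 × 12,996,025 ≈ 2,731.6 × g
Target RCF = 2,731.6 − 1,200 = 1,531.6 × g
N² = 1,531.6 / (21.0184 × 10⁻⁵) = 7,286,949
N ≈ √7,286,949 ≈ 2,699.4

N₂ ≈ 2700 RPM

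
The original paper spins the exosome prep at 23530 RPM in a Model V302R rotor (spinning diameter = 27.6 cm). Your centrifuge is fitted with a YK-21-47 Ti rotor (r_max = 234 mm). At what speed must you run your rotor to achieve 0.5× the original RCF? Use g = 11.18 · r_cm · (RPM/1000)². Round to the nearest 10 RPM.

Original rotor: r = 27.6 / 2 = 13.8 cm
RCF = 11.18 × r × (N/1000)²
RCF_original = 11.18 × 13.8 × (23.53)² = 11.18 × 13.8 × 553.6609 ≈ 85,421 × g
Target RCF = 0.5 × 85,421 ≈ 42,710.5 × g
Your rotor: r = 234 mm = 23.4 cm
42,710.5 = 11.18 × 23.4 × (N/1000)²
(N/1000)² = 42,710.5 / 261.612 = 163.2589
N = 1000 × √163.2589 ≈ 12,777.3

12780 RPM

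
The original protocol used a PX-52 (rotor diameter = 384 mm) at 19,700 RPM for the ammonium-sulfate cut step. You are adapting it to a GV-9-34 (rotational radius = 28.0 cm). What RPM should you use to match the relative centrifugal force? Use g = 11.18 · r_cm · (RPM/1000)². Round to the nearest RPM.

16313 RPM

Original rotor: r = 384 mm / 2 = 192 mm = 19.2 cm
RCF_original = 11.18 × 19.2 × (19.7)² = 11.18 × 19.2 × 388.09 ≈ 83,305.8 × g
83,305.8 = 11.18 × 28 × (N/1000)²
(N/1000)² = 83,305.8 / 313.04 = 266.1187
N = 1000 × √266.1187 ≈ 16,313.1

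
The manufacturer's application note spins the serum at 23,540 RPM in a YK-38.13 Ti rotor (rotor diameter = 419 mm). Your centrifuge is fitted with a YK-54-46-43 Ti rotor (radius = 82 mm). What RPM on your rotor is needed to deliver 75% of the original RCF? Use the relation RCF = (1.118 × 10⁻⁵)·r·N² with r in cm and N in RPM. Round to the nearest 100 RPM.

Original rotor: r = 419 mm / 2 = 209.5 mm = 20.95 cm
RCF_original = 1.118 × 10⁻⁵ × 20.95 × (23540)² = 1.118 × 10⁻⁵ × 20.95 × 554,131,600 ≈ 129,789.3 × g
Target RCF = 0.75 × 129,789.3 ≈ 97,342 × g
Your rotor: r = 82 mm = 8.2 cm
97,342 = 1.118 × 10⁻⁵ × 8.2 × N²
N² = 97,342 / (9.1676 × 10⁻⁵) = 1,061,804,616
N ≈ √1,061,804,616 ≈ 32,585.3

32600 RPM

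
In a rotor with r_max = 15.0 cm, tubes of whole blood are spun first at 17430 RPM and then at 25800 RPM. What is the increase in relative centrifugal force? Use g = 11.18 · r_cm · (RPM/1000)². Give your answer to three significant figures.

≈ 60700 x g

RCF₁ = 11.18 × 15 × (17.43)² = 11.18 × 15 × 303.8049 ≈ 50,948.1 × g
RCF₂ = 11.18 × 15 × (25.8)² = 11.18 × 15 × 665.64 ≈ 111,627.8 × g
Increase = 111,627.8 − 50,948.1 = 60,679.7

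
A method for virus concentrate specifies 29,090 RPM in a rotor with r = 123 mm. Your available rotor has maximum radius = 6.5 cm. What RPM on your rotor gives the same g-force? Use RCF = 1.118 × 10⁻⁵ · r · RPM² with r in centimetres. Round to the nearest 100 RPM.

Original rotor: r = 123 mm = 12.3 cm
RCF_original = 1.118 × 10⁻⁵ × 12.3 × (29090)² = 1.118 × 10⁻⁵ × 12.3 × 846,228,100 ≈ 116,368.2 × g
116,368.2 = 1.118 × 10⁻⁵ × 6.5 × N²
N² = 116,368.2 / (7.267 × 10⁻⁵) = 1,601,323,792
N ≈ √1,601,323,792 ≈ 40,016.5

40000 RPM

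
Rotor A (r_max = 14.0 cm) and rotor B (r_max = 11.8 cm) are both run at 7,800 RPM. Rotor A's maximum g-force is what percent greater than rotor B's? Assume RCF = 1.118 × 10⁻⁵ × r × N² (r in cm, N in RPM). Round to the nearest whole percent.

19%

At equal RPM, RCF scales linearly with r: ratio = 14.0 / 11.8 = 1.1864.
So rotor A delivers 18.6% more g-force.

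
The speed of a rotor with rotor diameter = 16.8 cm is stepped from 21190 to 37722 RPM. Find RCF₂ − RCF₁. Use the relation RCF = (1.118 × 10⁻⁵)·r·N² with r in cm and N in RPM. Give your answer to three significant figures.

91500 g

r = 16.8 / 2 = 8.4 cm
RCF₁ = 1.118 × 10⁻⁵ × 8.4 × (21190)² = 1.118 × 10⁻⁵ × 8.4 × 449,016,100 ≈ 42,168 × g
RCF₂ = 1.118 × 10⁻⁵ × 8.4 × (37722)² = 1.118 × 10⁻⁵ × 8.4 × 1,422,949,284 ≈ 133,632 × g
Increase = 133,632 − 42,168 = 91,464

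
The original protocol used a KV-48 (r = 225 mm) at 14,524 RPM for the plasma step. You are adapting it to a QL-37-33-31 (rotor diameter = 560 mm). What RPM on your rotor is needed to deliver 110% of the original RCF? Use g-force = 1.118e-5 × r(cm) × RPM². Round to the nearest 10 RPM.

Original rotor: r = 225 mm = 22.5 cm
RCF_original = 1.118 × 10⁻⁵ × 22.5 × (14524)² = 1.118 × 10⁻⁵ × 22.5 × 210,946,576 ≈ 53,063.6 × g
Target RCF = 1.1 × 53,063.6 ≈ 58,370 × g
Your rotor: r = 560 mm / 2 = 280 mm = 28 cm
58,370 = 1.118 × 10⁻⁵ × 28 × N²
N² = 58,370 / (31.304 × 10⁻⁵) = 186,461,794
N ≈ √186,461,794 ≈ 13,655.1

13660 RPM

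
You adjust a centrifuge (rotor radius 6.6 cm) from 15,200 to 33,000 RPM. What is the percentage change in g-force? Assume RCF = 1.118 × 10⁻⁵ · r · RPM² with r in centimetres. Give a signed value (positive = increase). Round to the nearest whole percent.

+371%

RCF ∝ N², so the ratio is (33000/15200)² = (2.171053)² = 4.7135.
Change = 4.7135 − 1 = +3.7135 → +371.3%.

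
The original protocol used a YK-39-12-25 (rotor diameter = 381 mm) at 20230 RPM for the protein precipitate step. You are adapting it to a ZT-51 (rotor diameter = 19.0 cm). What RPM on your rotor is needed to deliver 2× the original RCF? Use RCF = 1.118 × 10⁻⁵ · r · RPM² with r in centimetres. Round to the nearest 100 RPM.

≈ 40500 RPM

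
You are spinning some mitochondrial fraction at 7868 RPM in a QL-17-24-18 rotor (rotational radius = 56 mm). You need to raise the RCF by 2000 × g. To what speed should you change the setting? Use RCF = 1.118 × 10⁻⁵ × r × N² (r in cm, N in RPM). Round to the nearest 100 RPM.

9700 RPM

r = 56 mm = 5.6 cm
Current RCF = 1.118 × 10⁻⁵ × 5.6 × (7868)² = 1.118 × 10⁻⁵ × 5.6 × 61,905,424 ≈ 3,875.8 × g
Target RCF = 3,875.8 + 2,000 = 5,875.8 × g
N² = 5,875.8 / (6.2608 × 10⁻⁵) = 93,850,626
N ≈ √93,850,626 ≈ 9,687.7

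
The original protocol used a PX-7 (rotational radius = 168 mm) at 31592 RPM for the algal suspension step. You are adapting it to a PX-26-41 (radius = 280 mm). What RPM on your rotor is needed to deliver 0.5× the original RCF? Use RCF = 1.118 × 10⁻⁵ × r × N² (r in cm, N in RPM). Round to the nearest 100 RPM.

Original rotor: r = 168 mm = 16.8 cm
RCF = 1.118 × 10⁻⁵ × r × N²
RCF_original = 1.118 × 10⁻⁵ × 16.8 × (31592)² = 1.118 × 10⁻⁵ × 16.8 × 998,054,464 ≈ 187,458.6 × g
Target RCF = 0.5 × 187,458.6 ≈ 93,729.3 × g
Your rotor: r = 280 mm = 28.0 cm
93,729.3 = 1.118 × 10⁻⁵ × 28 × N²
N² = 93,729.3 / (31.304 × 10⁻⁵) = 299,416,369
N ≈ √299,416,369 ≈ 17,303.7

17300 RPM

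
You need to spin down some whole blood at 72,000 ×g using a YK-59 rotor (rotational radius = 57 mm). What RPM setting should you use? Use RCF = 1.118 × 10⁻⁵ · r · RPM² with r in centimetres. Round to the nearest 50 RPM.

≈ 33600 RPM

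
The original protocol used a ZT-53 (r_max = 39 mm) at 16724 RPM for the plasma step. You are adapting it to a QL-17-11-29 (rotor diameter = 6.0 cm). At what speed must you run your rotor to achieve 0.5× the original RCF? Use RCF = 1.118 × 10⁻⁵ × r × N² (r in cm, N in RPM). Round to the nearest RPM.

≈ 13483 RPM

Original rotor: r = 39 mm = 3.9 cm
RCF = 1.118 × 10⁻⁵ × r × N²
RCF_original = 1.118 × 10⁻⁵ × 3.9 × (16724)² = 1.118 × 10⁻⁵ × 3.9 × 279,692,176 ≈ 12,195.1 × g
Target RCF = 0.5 × 12,195.1 ≈ 6,097.6 × g
Your rotor: r = 6.0 / 2 = 3 cm
6,097.6 = 1.118 × 10⁻⁵ × 3 × N²
N² = 6,097.6 / (3.354 × 10⁻⁵) = 181,800,835
N ≈ √181,800,835 ≈ 13,483.4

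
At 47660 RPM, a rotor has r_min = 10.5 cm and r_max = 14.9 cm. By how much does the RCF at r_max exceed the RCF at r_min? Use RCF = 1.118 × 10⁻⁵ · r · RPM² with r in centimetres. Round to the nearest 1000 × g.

≈ 112000 g

RCF_max = 1.118 × 10⁻⁵ × 14.9 × (47660)² = 1.118 × 10⁻⁵ × 14.9 × 2,271,475,600 ≈ 378,386.9 × g
RCF_min = 1.118 × 10⁻⁵ × 10.5 × (47660)² = 1.118 × 10⁻⁵ × 10.5 × 2,271,475,600 ≈ 266,648.5 × g
ΔRCF = 378,386.9 − 266,648.5 = 111,738.4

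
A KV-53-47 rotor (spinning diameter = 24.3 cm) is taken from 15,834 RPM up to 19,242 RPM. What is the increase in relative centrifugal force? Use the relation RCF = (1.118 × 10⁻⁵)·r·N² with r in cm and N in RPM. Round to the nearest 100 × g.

16200 × g

r = 24.3 / 2 = 12.15 cm
RCF₁ = 1.118 × 10⁻⁵ × 12.15 × (15834)² = 1.118 × 10⁻⁵ × 12.15 × 250,715,556 ≈ 34,056.4 × g
RCF₂ = 1.118 × 10⁻⁵ × 12.15 × (19242)² = 1.118 × 10⁻⁵ × 12.15 × 370,254,564 ≈ 50,294.3 × g
Increase = 50,294.3 − 34,056.4 = 16,237.9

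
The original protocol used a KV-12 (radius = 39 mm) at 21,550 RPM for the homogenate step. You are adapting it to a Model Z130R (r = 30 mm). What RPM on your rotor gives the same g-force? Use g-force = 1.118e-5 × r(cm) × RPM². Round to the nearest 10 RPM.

24570 RPM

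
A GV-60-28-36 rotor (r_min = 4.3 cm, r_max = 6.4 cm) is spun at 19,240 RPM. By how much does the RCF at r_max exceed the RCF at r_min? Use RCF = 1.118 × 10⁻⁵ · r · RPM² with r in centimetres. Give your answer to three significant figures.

ΔRCF = 1.118 × 10⁻⁵ × (r_max − r_min) × N² = 1.118 × 10⁻⁵ × 2.1 × 370,177,600 ≈ 8,691

ΔRCF ≈ 8690 × g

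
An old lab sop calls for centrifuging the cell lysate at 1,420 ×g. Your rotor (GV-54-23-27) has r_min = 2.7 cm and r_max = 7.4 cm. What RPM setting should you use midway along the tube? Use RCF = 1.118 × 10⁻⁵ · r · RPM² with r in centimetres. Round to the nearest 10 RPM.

r_avg = (2.7 + 7.4) / 2 = 5.05 cm
RCF = 1.118 × 10⁻⁵ × r × N²
1,420 = 1.118 × 10⁻⁵ × 5.05 × N²
N² = 1,420 / (5.6459 × 10⁻⁵) = 25,150,995
N ≈ √25,150,995 ≈ 5,015.1

5020 RPM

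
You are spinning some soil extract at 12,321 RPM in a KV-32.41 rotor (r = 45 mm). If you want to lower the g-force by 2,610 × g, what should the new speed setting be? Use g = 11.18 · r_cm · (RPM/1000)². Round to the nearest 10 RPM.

N₂ ≈ 10000 RPM

r = 45 mm = 4.5 cm
Current RCF = 11.18 × 4.5 × (12.321)² = 11.18 × 4.5 × 151.807041 ≈ 7,637.4 × g
Target RCF = 7,637.4 − 2,610 = 5,027.4 × g
(N/1000)² = 5,027.4 / 50.31 = 99.92844
N = 1000 × √99.92844 ≈ 9,996.4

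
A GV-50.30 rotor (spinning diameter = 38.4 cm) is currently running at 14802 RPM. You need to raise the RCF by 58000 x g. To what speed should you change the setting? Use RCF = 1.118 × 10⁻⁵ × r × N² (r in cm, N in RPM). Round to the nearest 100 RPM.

r = 38.4 / 2 = 19.2 cm
Current RCF = 1.118 × 10⁻⁵ × 19.2 × (14802)² = 1.118 × 10⁻⁵ × 19.2 × 219,099,204 ≈ 47,031 × g
Target RCF = 47,031 + 58,000 = 105,031 × g
N² = 105,031 / (21.4656 × 10⁻⁵) = 489,299,158
N ≈ √489,299,158 ≈ 22,120.1

N₂ ≈ 22100 RPM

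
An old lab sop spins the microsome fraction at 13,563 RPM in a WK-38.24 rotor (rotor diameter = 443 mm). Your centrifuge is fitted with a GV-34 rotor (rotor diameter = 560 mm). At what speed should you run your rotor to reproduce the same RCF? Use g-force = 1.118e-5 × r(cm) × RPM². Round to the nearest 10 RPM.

12060 RPM

Original rotor: r = 443 mm / 2 = 221.5 mm = 22.15 cm
RCF_original = 1.118 × 10⁻⁵ × 22.15 × (13563)² = 1.118 × 10⁻⁵ × 22.15 × 183,954,969 ≈ 45,554.1 × g
Your rotor: r = 560 mm / 2 = 280 mm = 28 cm
45,554.1 = 1.118 × 10⁻⁵ × 28 × N²
N² = 45,554.1 / (31.304 × 10⁻⁵) = 145,521,659
N ≈ √145,521,659 ≈ 12,063.2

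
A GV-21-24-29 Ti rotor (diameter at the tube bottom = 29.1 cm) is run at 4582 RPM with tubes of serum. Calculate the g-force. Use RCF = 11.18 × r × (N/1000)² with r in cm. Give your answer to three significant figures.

RCF ≈ 3420 ×g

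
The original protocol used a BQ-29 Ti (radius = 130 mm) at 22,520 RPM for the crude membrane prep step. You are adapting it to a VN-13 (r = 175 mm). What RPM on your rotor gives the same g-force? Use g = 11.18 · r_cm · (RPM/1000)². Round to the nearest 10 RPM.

≈ 19410 RPM

Original rotor: r = 130 mm = 13.0 cm
RCF_original = 11.18 × 13 × (22.52)² = 11.18 × 13 × 507.1504 ≈ 73,709.2 × g
Your rotor: r = 175 mm = 17.5 cm
73,709.2 = 11.18 × 17.5 × (N/1000)²
(N/1000)² = 73,709.2 / 195.65 = 376.7401
N = 1000 × √376.7401 ≈ 19,409.8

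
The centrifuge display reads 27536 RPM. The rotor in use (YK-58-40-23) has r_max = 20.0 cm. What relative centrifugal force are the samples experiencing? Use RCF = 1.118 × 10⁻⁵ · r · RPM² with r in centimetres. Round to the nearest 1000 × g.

RCF = 1.118 × 10⁻⁵ × r × N²
RCF = 1.118 × 10⁻⁵ × 20 × (27536)² = 1.118 × 10⁻⁵ × 20 × 758,231,296 ≈ 169,540.5 × g

≈ 170000 × g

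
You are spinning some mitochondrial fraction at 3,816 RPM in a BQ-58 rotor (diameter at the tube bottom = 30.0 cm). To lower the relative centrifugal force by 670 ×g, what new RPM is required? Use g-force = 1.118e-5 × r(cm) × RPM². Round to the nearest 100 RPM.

r = 30.0 / 2 = 15 cm
Current RCF = 1.118 × 10⁻⁵ × 15 × (3816)² = 1.118 × 10⁻⁵ × 15 × 14,561,856 ≈ 2,442 × g
Target RCF = 2,442 − 670 = 1,772 × g
N² = 1,772 / (16.77 × 10⁻⁵) = 10,566,488
N ≈ √10,566,488 ≈ 3,250.6

≈ 3300 RPM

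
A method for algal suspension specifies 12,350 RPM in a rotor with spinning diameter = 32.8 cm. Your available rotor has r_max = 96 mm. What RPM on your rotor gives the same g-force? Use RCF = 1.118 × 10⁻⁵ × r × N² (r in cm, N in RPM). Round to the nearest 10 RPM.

Original rotor: r = 32.8 / 2 = 16.4 cm
RCF_original = 1.118 × 10⁻⁵ × 16.4 × (12350)² = 1.118 × 10⁻⁵ × 16.4 × 152,522,500 ≈ 27,965.3 × g
Your rotor: r = 96 mm = 9.6 cm
27,965.3 = 1.118 × 10⁻⁵ × 9.6 × N²
N² = 27,965.3 / (10.7328 × 10⁻⁵) = 260,559,220
N ≈ √260,559,220 ≈ 16,141.8

≈ 16140 RPM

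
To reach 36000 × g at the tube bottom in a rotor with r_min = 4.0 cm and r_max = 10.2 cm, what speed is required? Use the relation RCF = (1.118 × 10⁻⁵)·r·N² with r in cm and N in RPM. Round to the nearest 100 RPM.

Use r_max = 10.2 cm.
36,000 = 1.118 × 10⁻⁵ × 10.2 × N²
N² = 36,000 / (11.4036 × 10⁻⁵) = 315,689,782
N ≈ √315,689,782 ≈ 17,767.7

17800 RPM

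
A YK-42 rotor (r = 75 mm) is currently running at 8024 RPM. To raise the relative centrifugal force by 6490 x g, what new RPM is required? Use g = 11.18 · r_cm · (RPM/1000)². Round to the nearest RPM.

11907 RPM

r = 75 mm = 7.5 cm
Current RCF = 11.18 × 7.5 × (8.024)² = 11.18 × 7.5 × 64.384576 ≈ 5,398.6 × g
Target RCF = 5,398.6 + 6,490 = 11,888.6 × g
(N/1000)² = 11,888.6 / 83.85 = 141.7841
N = 1000 × √141.7841 ≈ 11,907.3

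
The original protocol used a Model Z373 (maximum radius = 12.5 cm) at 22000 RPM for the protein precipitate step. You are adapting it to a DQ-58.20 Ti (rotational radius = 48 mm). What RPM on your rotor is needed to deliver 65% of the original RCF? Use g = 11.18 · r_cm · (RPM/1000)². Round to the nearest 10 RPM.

RCF = 11.18 × r × (N/1000)²
RCF_original = 11.18 × 12.5 × (22)² = 11.18 × 12.5 × 484 ≈ 67,639 × g
Target RCF = 0.65 × 67,639 ≈ 43,965.3 × g
Your rotor: r = 48 mm = 4.8 cm
43,965.3 = 11.18 × 4.8 × (N/1000)²
(N/1000)² = 43,965.3 / 53.664 = 819.2699
N = 1000 × √819.2699 ≈ 28,622.9

≈ 28620 RPM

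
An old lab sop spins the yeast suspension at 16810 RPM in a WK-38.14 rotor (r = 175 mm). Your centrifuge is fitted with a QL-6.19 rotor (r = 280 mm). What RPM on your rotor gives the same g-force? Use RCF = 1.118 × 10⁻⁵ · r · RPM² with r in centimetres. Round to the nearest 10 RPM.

13290 RPM

Original rotor: r = 175 mm = 17.5 cm
RCF_original = 1.118 × 10⁻⁵ × 17.5 × (16810)² = 1.118 × 10⁻⁵ × 17.5 × 282,576,100 ≈ 55,286 × g
Your rotor: r = 280 mm = 28.0 cm
55,286 = 1.118 × 10⁻⁵ × 28 × N²
N² = 55,286 / (31.304 × 10⁻⁵) = 176,610,018
N ≈ √176,610,018 ≈ 13,289.5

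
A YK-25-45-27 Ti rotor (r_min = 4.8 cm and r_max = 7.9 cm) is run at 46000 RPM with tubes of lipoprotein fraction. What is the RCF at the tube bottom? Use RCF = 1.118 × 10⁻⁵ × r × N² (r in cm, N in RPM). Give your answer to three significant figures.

RCF ≈ 187000 g

Use r_max = 7.9 cm.
RCF = 1.118 × 10⁻⁵ × 7.9 × (46000)² = 1.118 × 10⁻⁵ × 7.9 × 2,116,000,000 ≈ 186,889.4 × g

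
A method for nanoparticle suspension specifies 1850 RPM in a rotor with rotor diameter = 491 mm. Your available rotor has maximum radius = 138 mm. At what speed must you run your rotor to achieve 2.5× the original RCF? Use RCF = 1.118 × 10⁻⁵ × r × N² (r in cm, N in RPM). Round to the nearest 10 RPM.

Original rotor: r = 491 mm / 2 = 245.5 mm = 24.55 cm
RCF = 1.118 × 10⁻⁵ × r × N²
RCF_original = 1.118 × 10⁻⁵ × 24.55 × (1850)² = 1.118 × 10⁻⁵ × 24.55 × 3,422,500 ≈ 939.4 × g
Target RCF = 2.5 × 939.4 ≈ 2,348.5 × g
Your rotor: r = 138 mm = 13.8 cm
2,348.5 = 1.118 × 10⁻⁵ × 13.8 × N²
N² = 2,348.5 / (15.4284 × 10⁻⁵) = 15,221,928
N ≈ √15,221,928 ≈ 3,901.5

3900 RPM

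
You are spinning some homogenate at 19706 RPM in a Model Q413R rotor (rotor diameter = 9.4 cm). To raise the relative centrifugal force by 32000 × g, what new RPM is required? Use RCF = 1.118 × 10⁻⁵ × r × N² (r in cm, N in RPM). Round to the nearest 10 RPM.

r = 9.4 / 2 = 4.7 cm
Current RCF = 1.118 × 10⁻⁵ × 4.7 × (19706)² = 1.118 × 10⁻⁵ × 4.7 × 388,326,436 ≈ 20,405 × g
Target RCF = 20,405 + 32,000 = 52,405 × g
N² = 52,405 / (5.2546 × 10⁻⁵) = 997,316,637
N ≈ √997,316,637 ≈ 31,580.3

N₂ ≈ 31580 RPM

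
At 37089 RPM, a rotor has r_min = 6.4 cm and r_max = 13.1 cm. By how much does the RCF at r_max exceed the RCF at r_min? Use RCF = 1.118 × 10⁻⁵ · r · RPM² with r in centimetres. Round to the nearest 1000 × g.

RCF_max = 1.118 × 10⁻⁵ × 13.1 × (37089)² = 1.118 × 10⁻⁵ × 13.1 × 1,375,593,921 ≈ 201,466.7 × g
RCF_min = 1.118 × 10⁻⁵ × 6.4 × (37089)² = 1.118 × 10⁻⁵ × 6.4 × 1,375,593,921 ≈ 98,426.5 × g
ΔRCF = 201,466.7 − 98,426.5 = 103,040.2

≈ 103000 ×g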